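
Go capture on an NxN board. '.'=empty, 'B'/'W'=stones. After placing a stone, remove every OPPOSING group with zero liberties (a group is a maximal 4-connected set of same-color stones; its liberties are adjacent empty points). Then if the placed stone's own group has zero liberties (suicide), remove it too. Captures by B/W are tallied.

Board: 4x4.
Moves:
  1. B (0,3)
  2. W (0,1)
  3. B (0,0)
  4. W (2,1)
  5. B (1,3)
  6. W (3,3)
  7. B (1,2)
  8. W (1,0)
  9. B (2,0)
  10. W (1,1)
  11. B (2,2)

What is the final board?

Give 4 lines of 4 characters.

Answer: .W.B
WWBB
BWB.
...W

Derivation:
Move 1: B@(0,3) -> caps B=0 W=0
Move 2: W@(0,1) -> caps B=0 W=0
Move 3: B@(0,0) -> caps B=0 W=0
Move 4: W@(2,1) -> caps B=0 W=0
Move 5: B@(1,3) -> caps B=0 W=0
Move 6: W@(3,3) -> caps B=0 W=0
Move 7: B@(1,2) -> caps B=0 W=0
Move 8: W@(1,0) -> caps B=0 W=1
Move 9: B@(2,0) -> caps B=0 W=1
Move 10: W@(1,1) -> caps B=0 W=1
Move 11: B@(2,2) -> caps B=0 W=1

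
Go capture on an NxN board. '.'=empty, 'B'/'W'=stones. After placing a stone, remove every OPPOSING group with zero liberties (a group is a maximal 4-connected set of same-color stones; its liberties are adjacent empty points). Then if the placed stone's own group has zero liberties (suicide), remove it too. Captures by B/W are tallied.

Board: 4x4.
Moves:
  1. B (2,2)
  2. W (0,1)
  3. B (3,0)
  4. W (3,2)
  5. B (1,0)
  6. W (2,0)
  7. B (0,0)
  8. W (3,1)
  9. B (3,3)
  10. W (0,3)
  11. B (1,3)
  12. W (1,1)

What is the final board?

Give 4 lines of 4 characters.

Move 1: B@(2,2) -> caps B=0 W=0
Move 2: W@(0,1) -> caps B=0 W=0
Move 3: B@(3,0) -> caps B=0 W=0
Move 4: W@(3,2) -> caps B=0 W=0
Move 5: B@(1,0) -> caps B=0 W=0
Move 6: W@(2,0) -> caps B=0 W=0
Move 7: B@(0,0) -> caps B=0 W=0
Move 8: W@(3,1) -> caps B=0 W=1
Move 9: B@(3,3) -> caps B=0 W=1
Move 10: W@(0,3) -> caps B=0 W=1
Move 11: B@(1,3) -> caps B=0 W=1
Move 12: W@(1,1) -> caps B=0 W=3

Answer: .W.W
.W.B
W.B.
.WWB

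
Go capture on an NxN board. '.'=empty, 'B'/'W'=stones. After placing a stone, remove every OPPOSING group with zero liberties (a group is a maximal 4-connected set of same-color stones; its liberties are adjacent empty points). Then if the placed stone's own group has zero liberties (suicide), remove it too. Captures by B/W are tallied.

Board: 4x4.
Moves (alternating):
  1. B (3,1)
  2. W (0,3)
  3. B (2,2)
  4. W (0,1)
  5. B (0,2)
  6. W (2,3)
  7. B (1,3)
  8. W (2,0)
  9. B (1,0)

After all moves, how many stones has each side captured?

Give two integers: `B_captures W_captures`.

Move 1: B@(3,1) -> caps B=0 W=0
Move 2: W@(0,3) -> caps B=0 W=0
Move 3: B@(2,2) -> caps B=0 W=0
Move 4: W@(0,1) -> caps B=0 W=0
Move 5: B@(0,2) -> caps B=0 W=0
Move 6: W@(2,3) -> caps B=0 W=0
Move 7: B@(1,3) -> caps B=1 W=0
Move 8: W@(2,0) -> caps B=1 W=0
Move 9: B@(1,0) -> caps B=1 W=0

Answer: 1 0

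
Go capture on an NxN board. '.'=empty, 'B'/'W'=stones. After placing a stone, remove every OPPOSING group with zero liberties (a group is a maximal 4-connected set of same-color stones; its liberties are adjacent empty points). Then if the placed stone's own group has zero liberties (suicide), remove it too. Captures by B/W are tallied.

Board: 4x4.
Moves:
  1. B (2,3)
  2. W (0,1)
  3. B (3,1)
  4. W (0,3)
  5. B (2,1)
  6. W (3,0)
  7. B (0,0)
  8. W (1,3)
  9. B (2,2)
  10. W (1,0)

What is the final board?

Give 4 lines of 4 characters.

Move 1: B@(2,3) -> caps B=0 W=0
Move 2: W@(0,1) -> caps B=0 W=0
Move 3: B@(3,1) -> caps B=0 W=0
Move 4: W@(0,3) -> caps B=0 W=0
Move 5: B@(2,1) -> caps B=0 W=0
Move 6: W@(3,0) -> caps B=0 W=0
Move 7: B@(0,0) -> caps B=0 W=0
Move 8: W@(1,3) -> caps B=0 W=0
Move 9: B@(2,2) -> caps B=0 W=0
Move 10: W@(1,0) -> caps B=0 W=1

Answer: .W.W
W..W
.BBB
WB..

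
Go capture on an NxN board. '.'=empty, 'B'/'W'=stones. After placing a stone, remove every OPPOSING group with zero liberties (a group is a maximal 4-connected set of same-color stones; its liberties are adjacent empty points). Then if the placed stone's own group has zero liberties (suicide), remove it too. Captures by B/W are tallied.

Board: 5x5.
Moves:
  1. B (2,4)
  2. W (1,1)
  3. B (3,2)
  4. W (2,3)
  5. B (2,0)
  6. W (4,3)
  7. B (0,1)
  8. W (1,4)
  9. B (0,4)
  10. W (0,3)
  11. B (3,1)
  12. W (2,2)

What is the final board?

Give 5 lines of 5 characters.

Answer: .B.W.
.W..W
B.WWB
.BB..
...W.

Derivation:
Move 1: B@(2,4) -> caps B=0 W=0
Move 2: W@(1,1) -> caps B=0 W=0
Move 3: B@(3,2) -> caps B=0 W=0
Move 4: W@(2,3) -> caps B=0 W=0
Move 5: B@(2,0) -> caps B=0 W=0
Move 6: W@(4,3) -> caps B=0 W=0
Move 7: B@(0,1) -> caps B=0 W=0
Move 8: W@(1,4) -> caps B=0 W=0
Move 9: B@(0,4) -> caps B=0 W=0
Move 10: W@(0,3) -> caps B=0 W=1
Move 11: B@(3,1) -> caps B=0 W=1
Move 12: W@(2,2) -> caps B=0 W=1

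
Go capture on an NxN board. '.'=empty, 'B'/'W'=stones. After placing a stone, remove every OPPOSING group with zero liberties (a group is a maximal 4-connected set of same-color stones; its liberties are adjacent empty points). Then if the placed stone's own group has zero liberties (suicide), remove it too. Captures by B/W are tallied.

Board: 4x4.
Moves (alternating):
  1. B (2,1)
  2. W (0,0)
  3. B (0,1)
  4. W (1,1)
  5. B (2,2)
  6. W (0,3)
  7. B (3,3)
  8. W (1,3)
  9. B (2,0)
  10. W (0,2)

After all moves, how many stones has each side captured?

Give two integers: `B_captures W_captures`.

Move 1: B@(2,1) -> caps B=0 W=0
Move 2: W@(0,0) -> caps B=0 W=0
Move 3: B@(0,1) -> caps B=0 W=0
Move 4: W@(1,1) -> caps B=0 W=0
Move 5: B@(2,2) -> caps B=0 W=0
Move 6: W@(0,3) -> caps B=0 W=0
Move 7: B@(3,3) -> caps B=0 W=0
Move 8: W@(1,3) -> caps B=0 W=0
Move 9: B@(2,0) -> caps B=0 W=0
Move 10: W@(0,2) -> caps B=0 W=1

Answer: 0 1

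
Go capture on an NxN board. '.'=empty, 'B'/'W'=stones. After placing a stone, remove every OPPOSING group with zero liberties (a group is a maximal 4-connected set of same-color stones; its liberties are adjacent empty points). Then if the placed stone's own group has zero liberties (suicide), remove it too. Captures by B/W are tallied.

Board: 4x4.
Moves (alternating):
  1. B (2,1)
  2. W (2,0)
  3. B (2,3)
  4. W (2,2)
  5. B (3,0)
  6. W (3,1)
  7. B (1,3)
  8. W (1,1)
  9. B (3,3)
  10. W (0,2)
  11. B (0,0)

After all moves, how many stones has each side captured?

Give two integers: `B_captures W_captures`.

Answer: 0 2

Derivation:
Move 1: B@(2,1) -> caps B=0 W=0
Move 2: W@(2,0) -> caps B=0 W=0
Move 3: B@(2,3) -> caps B=0 W=0
Move 4: W@(2,2) -> caps B=0 W=0
Move 5: B@(3,0) -> caps B=0 W=0
Move 6: W@(3,1) -> caps B=0 W=1
Move 7: B@(1,3) -> caps B=0 W=1
Move 8: W@(1,1) -> caps B=0 W=2
Move 9: B@(3,3) -> caps B=0 W=2
Move 10: W@(0,2) -> caps B=0 W=2
Move 11: B@(0,0) -> caps B=0 W=2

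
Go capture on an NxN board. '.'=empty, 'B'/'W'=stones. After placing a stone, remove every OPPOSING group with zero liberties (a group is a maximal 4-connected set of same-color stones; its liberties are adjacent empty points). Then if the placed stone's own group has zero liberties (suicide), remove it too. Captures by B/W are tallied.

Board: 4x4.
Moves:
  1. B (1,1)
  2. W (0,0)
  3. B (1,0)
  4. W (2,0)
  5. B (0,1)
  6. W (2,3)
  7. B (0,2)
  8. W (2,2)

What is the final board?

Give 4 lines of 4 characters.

Answer: .BB.
BB..
W.WW
....

Derivation:
Move 1: B@(1,1) -> caps B=0 W=0
Move 2: W@(0,0) -> caps B=0 W=0
Move 3: B@(1,0) -> caps B=0 W=0
Move 4: W@(2,0) -> caps B=0 W=0
Move 5: B@(0,1) -> caps B=1 W=0
Move 6: W@(2,3) -> caps B=1 W=0
Move 7: B@(0,2) -> caps B=1 W=0
Move 8: W@(2,2) -> caps B=1 W=0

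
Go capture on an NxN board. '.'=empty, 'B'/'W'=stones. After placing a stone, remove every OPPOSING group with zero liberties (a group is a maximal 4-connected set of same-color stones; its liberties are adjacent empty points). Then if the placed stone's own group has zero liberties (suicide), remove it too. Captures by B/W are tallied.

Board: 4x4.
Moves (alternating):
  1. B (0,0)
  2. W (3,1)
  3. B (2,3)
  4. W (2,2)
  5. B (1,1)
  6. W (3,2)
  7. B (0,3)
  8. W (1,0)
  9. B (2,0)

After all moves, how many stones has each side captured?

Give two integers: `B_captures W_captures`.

Answer: 1 0

Derivation:
Move 1: B@(0,0) -> caps B=0 W=0
Move 2: W@(3,1) -> caps B=0 W=0
Move 3: B@(2,3) -> caps B=0 W=0
Move 4: W@(2,2) -> caps B=0 W=0
Move 5: B@(1,1) -> caps B=0 W=0
Move 6: W@(3,2) -> caps B=0 W=0
Move 7: B@(0,3) -> caps B=0 W=0
Move 8: W@(1,0) -> caps B=0 W=0
Move 9: B@(2,0) -> caps B=1 W=0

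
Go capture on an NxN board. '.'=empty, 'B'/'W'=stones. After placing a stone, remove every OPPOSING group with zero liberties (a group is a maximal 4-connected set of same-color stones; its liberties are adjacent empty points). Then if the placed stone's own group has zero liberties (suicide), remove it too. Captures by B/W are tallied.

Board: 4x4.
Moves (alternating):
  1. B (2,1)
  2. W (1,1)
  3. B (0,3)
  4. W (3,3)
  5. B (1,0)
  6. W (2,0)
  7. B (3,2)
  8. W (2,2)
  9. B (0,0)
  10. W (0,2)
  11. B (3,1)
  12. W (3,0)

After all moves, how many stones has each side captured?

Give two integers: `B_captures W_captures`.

Answer: 0 3

Derivation:
Move 1: B@(2,1) -> caps B=0 W=0
Move 2: W@(1,1) -> caps B=0 W=0
Move 3: B@(0,3) -> caps B=0 W=0
Move 4: W@(3,3) -> caps B=0 W=0
Move 5: B@(1,0) -> caps B=0 W=0
Move 6: W@(2,0) -> caps B=0 W=0
Move 7: B@(3,2) -> caps B=0 W=0
Move 8: W@(2,2) -> caps B=0 W=0
Move 9: B@(0,0) -> caps B=0 W=0
Move 10: W@(0,2) -> caps B=0 W=0
Move 11: B@(3,1) -> caps B=0 W=0
Move 12: W@(3,0) -> caps B=0 W=3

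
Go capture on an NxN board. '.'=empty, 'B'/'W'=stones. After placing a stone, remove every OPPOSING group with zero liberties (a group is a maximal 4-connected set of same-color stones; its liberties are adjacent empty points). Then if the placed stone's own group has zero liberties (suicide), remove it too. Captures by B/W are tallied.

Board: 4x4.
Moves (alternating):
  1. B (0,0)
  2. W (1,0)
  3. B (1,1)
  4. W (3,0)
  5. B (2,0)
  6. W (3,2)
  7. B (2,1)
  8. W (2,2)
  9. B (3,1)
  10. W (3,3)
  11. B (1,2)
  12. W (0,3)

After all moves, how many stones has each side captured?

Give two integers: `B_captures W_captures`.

Answer: 2 0

Derivation:
Move 1: B@(0,0) -> caps B=0 W=0
Move 2: W@(1,0) -> caps B=0 W=0
Move 3: B@(1,1) -> caps B=0 W=0
Move 4: W@(3,0) -> caps B=0 W=0
Move 5: B@(2,0) -> caps B=1 W=0
Move 6: W@(3,2) -> caps B=1 W=0
Move 7: B@(2,1) -> caps B=1 W=0
Move 8: W@(2,2) -> caps B=1 W=0
Move 9: B@(3,1) -> caps B=2 W=0
Move 10: W@(3,3) -> caps B=2 W=0
Move 11: B@(1,2) -> caps B=2 W=0
Move 12: W@(0,3) -> caps B=2 W=0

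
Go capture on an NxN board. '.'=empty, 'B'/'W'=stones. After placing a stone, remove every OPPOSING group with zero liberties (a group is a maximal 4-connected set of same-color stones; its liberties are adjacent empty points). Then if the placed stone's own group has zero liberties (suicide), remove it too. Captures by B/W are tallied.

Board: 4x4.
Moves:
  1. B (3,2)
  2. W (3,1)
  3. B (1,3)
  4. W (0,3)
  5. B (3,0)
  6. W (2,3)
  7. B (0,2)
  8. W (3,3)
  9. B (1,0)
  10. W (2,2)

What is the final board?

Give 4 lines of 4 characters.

Move 1: B@(3,2) -> caps B=0 W=0
Move 2: W@(3,1) -> caps B=0 W=0
Move 3: B@(1,3) -> caps B=0 W=0
Move 4: W@(0,3) -> caps B=0 W=0
Move 5: B@(3,0) -> caps B=0 W=0
Move 6: W@(2,3) -> caps B=0 W=0
Move 7: B@(0,2) -> caps B=1 W=0
Move 8: W@(3,3) -> caps B=1 W=0
Move 9: B@(1,0) -> caps B=1 W=0
Move 10: W@(2,2) -> caps B=1 W=1

Answer: ..B.
B..B
..WW
BW.W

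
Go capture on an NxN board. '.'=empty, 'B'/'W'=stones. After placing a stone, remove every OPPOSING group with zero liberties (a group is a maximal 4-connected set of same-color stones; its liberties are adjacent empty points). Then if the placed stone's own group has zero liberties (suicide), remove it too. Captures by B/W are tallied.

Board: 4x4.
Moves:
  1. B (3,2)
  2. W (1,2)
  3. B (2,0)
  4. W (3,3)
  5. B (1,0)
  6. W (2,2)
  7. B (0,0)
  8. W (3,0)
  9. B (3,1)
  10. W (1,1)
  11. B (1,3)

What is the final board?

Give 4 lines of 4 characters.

Move 1: B@(3,2) -> caps B=0 W=0
Move 2: W@(1,2) -> caps B=0 W=0
Move 3: B@(2,0) -> caps B=0 W=0
Move 4: W@(3,3) -> caps B=0 W=0
Move 5: B@(1,0) -> caps B=0 W=0
Move 6: W@(2,2) -> caps B=0 W=0
Move 7: B@(0,0) -> caps B=0 W=0
Move 8: W@(3,0) -> caps B=0 W=0
Move 9: B@(3,1) -> caps B=1 W=0
Move 10: W@(1,1) -> caps B=1 W=0
Move 11: B@(1,3) -> caps B=1 W=0

Answer: B...
BWWB
B.W.
.BBW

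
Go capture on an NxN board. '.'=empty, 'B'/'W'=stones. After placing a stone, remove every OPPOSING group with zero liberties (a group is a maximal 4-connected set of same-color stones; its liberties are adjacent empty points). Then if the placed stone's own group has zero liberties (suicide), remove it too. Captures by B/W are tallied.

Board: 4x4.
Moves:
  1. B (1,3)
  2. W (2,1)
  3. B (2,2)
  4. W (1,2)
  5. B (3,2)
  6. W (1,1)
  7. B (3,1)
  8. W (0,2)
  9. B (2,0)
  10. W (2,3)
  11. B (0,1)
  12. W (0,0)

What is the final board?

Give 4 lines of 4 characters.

Move 1: B@(1,3) -> caps B=0 W=0
Move 2: W@(2,1) -> caps B=0 W=0
Move 3: B@(2,2) -> caps B=0 W=0
Move 4: W@(1,2) -> caps B=0 W=0
Move 5: B@(3,2) -> caps B=0 W=0
Move 6: W@(1,1) -> caps B=0 W=0
Move 7: B@(3,1) -> caps B=0 W=0
Move 8: W@(0,2) -> caps B=0 W=0
Move 9: B@(2,0) -> caps B=0 W=0
Move 10: W@(2,3) -> caps B=0 W=0
Move 11: B@(0,1) -> caps B=0 W=0
Move 12: W@(0,0) -> caps B=0 W=1

Answer: W.W.
.WWB
BWBW
.BB.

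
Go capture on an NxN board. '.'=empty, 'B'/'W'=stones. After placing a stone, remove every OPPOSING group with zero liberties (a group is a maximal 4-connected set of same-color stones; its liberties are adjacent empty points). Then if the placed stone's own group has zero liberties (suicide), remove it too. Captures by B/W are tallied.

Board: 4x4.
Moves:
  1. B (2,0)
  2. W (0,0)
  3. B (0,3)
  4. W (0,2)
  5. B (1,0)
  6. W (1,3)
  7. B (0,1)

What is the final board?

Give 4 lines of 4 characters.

Answer: .BW.
B..W
B...
....

Derivation:
Move 1: B@(2,0) -> caps B=0 W=0
Move 2: W@(0,0) -> caps B=0 W=0
Move 3: B@(0,3) -> caps B=0 W=0
Move 4: W@(0,2) -> caps B=0 W=0
Move 5: B@(1,0) -> caps B=0 W=0
Move 6: W@(1,3) -> caps B=0 W=1
Move 7: B@(0,1) -> caps B=1 W=1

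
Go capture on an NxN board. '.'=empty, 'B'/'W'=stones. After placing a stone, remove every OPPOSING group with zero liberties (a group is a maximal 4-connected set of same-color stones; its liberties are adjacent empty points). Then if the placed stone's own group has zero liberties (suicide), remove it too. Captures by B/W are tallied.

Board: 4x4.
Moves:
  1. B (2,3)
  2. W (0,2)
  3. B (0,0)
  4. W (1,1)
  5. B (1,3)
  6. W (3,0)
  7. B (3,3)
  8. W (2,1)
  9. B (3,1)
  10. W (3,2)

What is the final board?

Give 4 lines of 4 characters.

Answer: B.W.
.W.B
.W.B
W.WB

Derivation:
Move 1: B@(2,3) -> caps B=0 W=0
Move 2: W@(0,2) -> caps B=0 W=0
Move 3: B@(0,0) -> caps B=0 W=0
Move 4: W@(1,1) -> caps B=0 W=0
Move 5: B@(1,3) -> caps B=0 W=0
Move 6: W@(3,0) -> caps B=0 W=0
Move 7: B@(3,3) -> caps B=0 W=0
Move 8: W@(2,1) -> caps B=0 W=0
Move 9: B@(3,1) -> caps B=0 W=0
Move 10: W@(3,2) -> caps B=0 W=1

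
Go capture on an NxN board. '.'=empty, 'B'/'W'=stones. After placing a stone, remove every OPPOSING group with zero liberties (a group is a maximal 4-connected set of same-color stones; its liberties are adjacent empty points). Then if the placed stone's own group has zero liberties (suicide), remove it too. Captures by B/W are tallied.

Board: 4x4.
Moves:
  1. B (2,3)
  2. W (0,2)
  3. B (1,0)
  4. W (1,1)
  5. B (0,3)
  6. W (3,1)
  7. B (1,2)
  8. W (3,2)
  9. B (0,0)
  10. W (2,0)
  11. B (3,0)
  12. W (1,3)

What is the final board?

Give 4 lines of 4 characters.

Answer: B.W.
BWBW
W..B
.WW.

Derivation:
Move 1: B@(2,3) -> caps B=0 W=0
Move 2: W@(0,2) -> caps B=0 W=0
Move 3: B@(1,0) -> caps B=0 W=0
Move 4: W@(1,1) -> caps B=0 W=0
Move 5: B@(0,3) -> caps B=0 W=0
Move 6: W@(3,1) -> caps B=0 W=0
Move 7: B@(1,2) -> caps B=0 W=0
Move 8: W@(3,2) -> caps B=0 W=0
Move 9: B@(0,0) -> caps B=0 W=0
Move 10: W@(2,0) -> caps B=0 W=0
Move 11: B@(3,0) -> caps B=0 W=0
Move 12: W@(1,3) -> caps B=0 W=1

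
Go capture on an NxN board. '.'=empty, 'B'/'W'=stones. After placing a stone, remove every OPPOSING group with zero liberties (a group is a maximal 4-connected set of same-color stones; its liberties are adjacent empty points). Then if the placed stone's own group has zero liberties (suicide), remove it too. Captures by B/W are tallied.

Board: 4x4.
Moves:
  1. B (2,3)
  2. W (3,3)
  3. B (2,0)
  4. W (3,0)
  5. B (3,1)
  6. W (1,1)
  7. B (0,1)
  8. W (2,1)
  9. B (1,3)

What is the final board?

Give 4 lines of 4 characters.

Move 1: B@(2,3) -> caps B=0 W=0
Move 2: W@(3,3) -> caps B=0 W=0
Move 3: B@(2,0) -> caps B=0 W=0
Move 4: W@(3,0) -> caps B=0 W=0
Move 5: B@(3,1) -> caps B=1 W=0
Move 6: W@(1,1) -> caps B=1 W=0
Move 7: B@(0,1) -> caps B=1 W=0
Move 8: W@(2,1) -> caps B=1 W=0
Move 9: B@(1,3) -> caps B=1 W=0

Answer: .B..
.W.B
BW.B
.B.W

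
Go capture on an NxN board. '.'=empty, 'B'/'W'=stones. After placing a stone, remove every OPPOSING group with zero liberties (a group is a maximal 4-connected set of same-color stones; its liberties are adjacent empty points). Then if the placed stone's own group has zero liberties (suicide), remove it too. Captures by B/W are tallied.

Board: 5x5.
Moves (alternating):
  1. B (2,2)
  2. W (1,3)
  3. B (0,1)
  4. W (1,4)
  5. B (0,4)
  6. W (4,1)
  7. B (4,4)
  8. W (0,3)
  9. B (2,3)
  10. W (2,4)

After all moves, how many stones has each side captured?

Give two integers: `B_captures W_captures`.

Answer: 0 1

Derivation:
Move 1: B@(2,2) -> caps B=0 W=0
Move 2: W@(1,3) -> caps B=0 W=0
Move 3: B@(0,1) -> caps B=0 W=0
Move 4: W@(1,4) -> caps B=0 W=0
Move 5: B@(0,4) -> caps B=0 W=0
Move 6: W@(4,1) -> caps B=0 W=0
Move 7: B@(4,4) -> caps B=0 W=0
Move 8: W@(0,3) -> caps B=0 W=1
Move 9: B@(2,3) -> caps B=0 W=1
Move 10: W@(2,4) -> caps B=0 W=1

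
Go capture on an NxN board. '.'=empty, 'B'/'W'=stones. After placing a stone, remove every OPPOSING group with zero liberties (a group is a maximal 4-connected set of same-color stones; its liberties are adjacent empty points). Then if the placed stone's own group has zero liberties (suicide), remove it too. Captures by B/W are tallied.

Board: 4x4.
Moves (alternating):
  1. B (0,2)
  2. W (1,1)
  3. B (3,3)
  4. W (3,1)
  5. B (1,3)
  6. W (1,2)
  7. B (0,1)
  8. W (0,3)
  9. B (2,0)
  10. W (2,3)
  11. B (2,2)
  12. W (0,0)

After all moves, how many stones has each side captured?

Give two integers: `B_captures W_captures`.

Answer: 1 0

Derivation:
Move 1: B@(0,2) -> caps B=0 W=0
Move 2: W@(1,1) -> caps B=0 W=0
Move 3: B@(3,3) -> caps B=0 W=0
Move 4: W@(3,1) -> caps B=0 W=0
Move 5: B@(1,3) -> caps B=0 W=0
Move 6: W@(1,2) -> caps B=0 W=0
Move 7: B@(0,1) -> caps B=0 W=0
Move 8: W@(0,3) -> caps B=0 W=0
Move 9: B@(2,0) -> caps B=0 W=0
Move 10: W@(2,3) -> caps B=0 W=0
Move 11: B@(2,2) -> caps B=1 W=0
Move 12: W@(0,0) -> caps B=1 W=0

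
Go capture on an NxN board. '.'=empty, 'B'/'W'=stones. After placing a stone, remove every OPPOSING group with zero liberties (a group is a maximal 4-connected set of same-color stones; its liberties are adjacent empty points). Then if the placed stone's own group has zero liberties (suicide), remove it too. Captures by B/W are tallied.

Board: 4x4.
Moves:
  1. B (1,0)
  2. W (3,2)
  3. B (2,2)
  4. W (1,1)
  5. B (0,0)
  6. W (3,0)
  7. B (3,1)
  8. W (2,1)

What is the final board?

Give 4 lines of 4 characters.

Answer: B...
BW..
.WB.
W.W.

Derivation:
Move 1: B@(1,0) -> caps B=0 W=0
Move 2: W@(3,2) -> caps B=0 W=0
Move 3: B@(2,2) -> caps B=0 W=0
Move 4: W@(1,1) -> caps B=0 W=0
Move 5: B@(0,0) -> caps B=0 W=0
Move 6: W@(3,0) -> caps B=0 W=0
Move 7: B@(3,1) -> caps B=0 W=0
Move 8: W@(2,1) -> caps B=0 W=1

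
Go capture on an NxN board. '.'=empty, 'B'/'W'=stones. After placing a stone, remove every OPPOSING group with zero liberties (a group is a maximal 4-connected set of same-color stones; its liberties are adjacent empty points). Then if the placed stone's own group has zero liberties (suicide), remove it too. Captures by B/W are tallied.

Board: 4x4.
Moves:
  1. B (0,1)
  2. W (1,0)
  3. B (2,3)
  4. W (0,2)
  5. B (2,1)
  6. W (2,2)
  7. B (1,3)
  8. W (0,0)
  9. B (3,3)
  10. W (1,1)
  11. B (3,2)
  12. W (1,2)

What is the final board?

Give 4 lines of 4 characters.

Move 1: B@(0,1) -> caps B=0 W=0
Move 2: W@(1,0) -> caps B=0 W=0
Move 3: B@(2,3) -> caps B=0 W=0
Move 4: W@(0,2) -> caps B=0 W=0
Move 5: B@(2,1) -> caps B=0 W=0
Move 6: W@(2,2) -> caps B=0 W=0
Move 7: B@(1,3) -> caps B=0 W=0
Move 8: W@(0,0) -> caps B=0 W=0
Move 9: B@(3,3) -> caps B=0 W=0
Move 10: W@(1,1) -> caps B=0 W=1
Move 11: B@(3,2) -> caps B=0 W=1
Move 12: W@(1,2) -> caps B=0 W=1

Answer: W.W.
WWWB
.BWB
..BB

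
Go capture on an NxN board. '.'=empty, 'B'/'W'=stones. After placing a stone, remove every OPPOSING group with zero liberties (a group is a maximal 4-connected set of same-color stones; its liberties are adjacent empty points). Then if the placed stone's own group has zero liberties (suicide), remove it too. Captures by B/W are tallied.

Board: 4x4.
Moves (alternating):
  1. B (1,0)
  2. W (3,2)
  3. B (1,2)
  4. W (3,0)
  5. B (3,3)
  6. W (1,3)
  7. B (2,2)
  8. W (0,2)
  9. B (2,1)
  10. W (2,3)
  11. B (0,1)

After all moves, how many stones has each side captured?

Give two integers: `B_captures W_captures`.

Move 1: B@(1,0) -> caps B=0 W=0
Move 2: W@(3,2) -> caps B=0 W=0
Move 3: B@(1,2) -> caps B=0 W=0
Move 4: W@(3,0) -> caps B=0 W=0
Move 5: B@(3,3) -> caps B=0 W=0
Move 6: W@(1,3) -> caps B=0 W=0
Move 7: B@(2,2) -> caps B=0 W=0
Move 8: W@(0,2) -> caps B=0 W=0
Move 9: B@(2,1) -> caps B=0 W=0
Move 10: W@(2,3) -> caps B=0 W=1
Move 11: B@(0,1) -> caps B=0 W=1

Answer: 0 1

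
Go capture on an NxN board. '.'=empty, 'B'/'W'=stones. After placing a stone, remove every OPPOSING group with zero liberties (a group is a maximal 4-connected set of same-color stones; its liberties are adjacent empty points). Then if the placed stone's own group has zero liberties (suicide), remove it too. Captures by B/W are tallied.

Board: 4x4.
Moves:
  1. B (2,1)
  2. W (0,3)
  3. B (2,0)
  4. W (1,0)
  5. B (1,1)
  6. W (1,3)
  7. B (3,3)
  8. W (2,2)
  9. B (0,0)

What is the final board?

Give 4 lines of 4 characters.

Answer: B..W
.B.W
BBW.
...B

Derivation:
Move 1: B@(2,1) -> caps B=0 W=0
Move 2: W@(0,3) -> caps B=0 W=0
Move 3: B@(2,0) -> caps B=0 W=0
Move 4: W@(1,0) -> caps B=0 W=0
Move 5: B@(1,1) -> caps B=0 W=0
Move 6: W@(1,3) -> caps B=0 W=0
Move 7: B@(3,3) -> caps B=0 W=0
Move 8: W@(2,2) -> caps B=0 W=0
Move 9: B@(0,0) -> caps B=1 W=0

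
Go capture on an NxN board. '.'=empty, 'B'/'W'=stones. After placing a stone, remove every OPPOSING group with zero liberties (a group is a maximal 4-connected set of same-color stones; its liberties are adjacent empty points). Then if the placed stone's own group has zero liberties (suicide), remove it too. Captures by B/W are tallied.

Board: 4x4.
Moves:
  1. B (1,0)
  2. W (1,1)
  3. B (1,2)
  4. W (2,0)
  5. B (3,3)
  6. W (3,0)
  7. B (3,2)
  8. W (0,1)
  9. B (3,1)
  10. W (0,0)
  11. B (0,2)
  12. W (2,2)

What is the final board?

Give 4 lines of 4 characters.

Move 1: B@(1,0) -> caps B=0 W=0
Move 2: W@(1,1) -> caps B=0 W=0
Move 3: B@(1,2) -> caps B=0 W=0
Move 4: W@(2,0) -> caps B=0 W=0
Move 5: B@(3,3) -> caps B=0 W=0
Move 6: W@(3,0) -> caps B=0 W=0
Move 7: B@(3,2) -> caps B=0 W=0
Move 8: W@(0,1) -> caps B=0 W=0
Move 9: B@(3,1) -> caps B=0 W=0
Move 10: W@(0,0) -> caps B=0 W=1
Move 11: B@(0,2) -> caps B=0 W=1
Move 12: W@(2,2) -> caps B=0 W=1

Answer: WWB.
.WB.
W.W.
WBBB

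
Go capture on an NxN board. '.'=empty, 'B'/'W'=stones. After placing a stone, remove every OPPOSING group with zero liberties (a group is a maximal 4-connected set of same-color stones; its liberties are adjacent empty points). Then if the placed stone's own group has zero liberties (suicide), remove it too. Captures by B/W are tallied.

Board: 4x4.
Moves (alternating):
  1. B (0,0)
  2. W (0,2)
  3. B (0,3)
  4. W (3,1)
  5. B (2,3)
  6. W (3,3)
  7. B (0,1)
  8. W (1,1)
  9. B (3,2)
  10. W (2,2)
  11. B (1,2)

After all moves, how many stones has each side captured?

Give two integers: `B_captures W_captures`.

Move 1: B@(0,0) -> caps B=0 W=0
Move 2: W@(0,2) -> caps B=0 W=0
Move 3: B@(0,3) -> caps B=0 W=0
Move 4: W@(3,1) -> caps B=0 W=0
Move 5: B@(2,3) -> caps B=0 W=0
Move 6: W@(3,3) -> caps B=0 W=0
Move 7: B@(0,1) -> caps B=0 W=0
Move 8: W@(1,1) -> caps B=0 W=0
Move 9: B@(3,2) -> caps B=1 W=0
Move 10: W@(2,2) -> caps B=1 W=0
Move 11: B@(1,2) -> caps B=2 W=0

Answer: 2 0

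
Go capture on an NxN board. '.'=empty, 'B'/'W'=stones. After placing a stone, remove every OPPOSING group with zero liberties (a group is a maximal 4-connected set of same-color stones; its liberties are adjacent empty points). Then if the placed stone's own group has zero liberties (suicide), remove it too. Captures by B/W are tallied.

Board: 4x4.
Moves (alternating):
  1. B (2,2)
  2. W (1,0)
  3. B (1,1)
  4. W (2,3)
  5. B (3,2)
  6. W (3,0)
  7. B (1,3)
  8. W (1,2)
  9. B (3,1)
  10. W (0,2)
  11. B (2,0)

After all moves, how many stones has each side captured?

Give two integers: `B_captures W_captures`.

Answer: 1 0

Derivation:
Move 1: B@(2,2) -> caps B=0 W=0
Move 2: W@(1,0) -> caps B=0 W=0
Move 3: B@(1,1) -> caps B=0 W=0
Move 4: W@(2,3) -> caps B=0 W=0
Move 5: B@(3,2) -> caps B=0 W=0
Move 6: W@(3,0) -> caps B=0 W=0
Move 7: B@(1,3) -> caps B=0 W=0
Move 8: W@(1,2) -> caps B=0 W=0
Move 9: B@(3,1) -> caps B=0 W=0
Move 10: W@(0,2) -> caps B=0 W=0
Move 11: B@(2,0) -> caps B=1 W=0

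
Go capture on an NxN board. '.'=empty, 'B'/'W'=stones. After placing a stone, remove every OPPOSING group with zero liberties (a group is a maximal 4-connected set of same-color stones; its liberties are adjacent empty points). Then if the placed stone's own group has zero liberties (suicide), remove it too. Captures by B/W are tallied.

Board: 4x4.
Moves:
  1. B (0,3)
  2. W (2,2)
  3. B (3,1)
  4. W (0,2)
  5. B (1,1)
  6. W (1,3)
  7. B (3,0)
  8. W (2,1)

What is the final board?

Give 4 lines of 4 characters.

Answer: ..W.
.B.W
.WW.
BB..

Derivation:
Move 1: B@(0,3) -> caps B=0 W=0
Move 2: W@(2,2) -> caps B=0 W=0
Move 3: B@(3,1) -> caps B=0 W=0
Move 4: W@(0,2) -> caps B=0 W=0
Move 5: B@(1,1) -> caps B=0 W=0
Move 6: W@(1,3) -> caps B=0 W=1
Move 7: B@(3,0) -> caps B=0 W=1
Move 8: W@(2,1) -> caps B=0 W=1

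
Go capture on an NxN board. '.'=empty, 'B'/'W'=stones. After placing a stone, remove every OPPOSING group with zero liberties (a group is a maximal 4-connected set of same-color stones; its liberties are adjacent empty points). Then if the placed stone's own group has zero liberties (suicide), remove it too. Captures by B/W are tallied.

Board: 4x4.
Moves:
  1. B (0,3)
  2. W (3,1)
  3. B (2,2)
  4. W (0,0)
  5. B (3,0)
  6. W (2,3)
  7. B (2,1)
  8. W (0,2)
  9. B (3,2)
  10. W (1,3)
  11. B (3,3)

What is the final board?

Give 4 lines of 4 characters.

Answer: W.W.
...W
.BBW
B.BB

Derivation:
Move 1: B@(0,3) -> caps B=0 W=0
Move 2: W@(3,1) -> caps B=0 W=0
Move 3: B@(2,2) -> caps B=0 W=0
Move 4: W@(0,0) -> caps B=0 W=0
Move 5: B@(3,0) -> caps B=0 W=0
Move 6: W@(2,3) -> caps B=0 W=0
Move 7: B@(2,1) -> caps B=0 W=0
Move 8: W@(0,2) -> caps B=0 W=0
Move 9: B@(3,2) -> caps B=1 W=0
Move 10: W@(1,3) -> caps B=1 W=1
Move 11: B@(3,3) -> caps B=1 W=1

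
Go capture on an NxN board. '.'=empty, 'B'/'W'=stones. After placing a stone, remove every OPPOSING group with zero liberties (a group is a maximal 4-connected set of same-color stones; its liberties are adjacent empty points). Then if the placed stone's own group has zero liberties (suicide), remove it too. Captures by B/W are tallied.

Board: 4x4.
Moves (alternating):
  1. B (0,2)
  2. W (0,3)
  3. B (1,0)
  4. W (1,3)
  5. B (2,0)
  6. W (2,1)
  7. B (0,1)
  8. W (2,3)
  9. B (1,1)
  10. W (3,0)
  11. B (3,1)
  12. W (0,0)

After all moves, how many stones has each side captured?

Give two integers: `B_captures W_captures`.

Move 1: B@(0,2) -> caps B=0 W=0
Move 2: W@(0,3) -> caps B=0 W=0
Move 3: B@(1,0) -> caps B=0 W=0
Move 4: W@(1,3) -> caps B=0 W=0
Move 5: B@(2,0) -> caps B=0 W=0
Move 6: W@(2,1) -> caps B=0 W=0
Move 7: B@(0,1) -> caps B=0 W=0
Move 8: W@(2,3) -> caps B=0 W=0
Move 9: B@(1,1) -> caps B=0 W=0
Move 10: W@(3,0) -> caps B=0 W=0
Move 11: B@(3,1) -> caps B=1 W=0
Move 12: W@(0,0) -> caps B=1 W=0

Answer: 1 0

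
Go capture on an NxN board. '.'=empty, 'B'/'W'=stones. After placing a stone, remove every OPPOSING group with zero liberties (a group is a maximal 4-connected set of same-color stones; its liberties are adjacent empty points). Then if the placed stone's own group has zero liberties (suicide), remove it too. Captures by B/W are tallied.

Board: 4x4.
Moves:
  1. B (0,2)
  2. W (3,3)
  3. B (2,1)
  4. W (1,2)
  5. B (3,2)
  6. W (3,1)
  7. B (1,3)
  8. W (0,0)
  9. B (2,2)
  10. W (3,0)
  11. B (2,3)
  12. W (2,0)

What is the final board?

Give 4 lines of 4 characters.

Move 1: B@(0,2) -> caps B=0 W=0
Move 2: W@(3,3) -> caps B=0 W=0
Move 3: B@(2,1) -> caps B=0 W=0
Move 4: W@(1,2) -> caps B=0 W=0
Move 5: B@(3,2) -> caps B=0 W=0
Move 6: W@(3,1) -> caps B=0 W=0
Move 7: B@(1,3) -> caps B=0 W=0
Move 8: W@(0,0) -> caps B=0 W=0
Move 9: B@(2,2) -> caps B=0 W=0
Move 10: W@(3,0) -> caps B=0 W=0
Move 11: B@(2,3) -> caps B=1 W=0
Move 12: W@(2,0) -> caps B=1 W=0

Answer: W.B.
..WB
WBBB
WWB.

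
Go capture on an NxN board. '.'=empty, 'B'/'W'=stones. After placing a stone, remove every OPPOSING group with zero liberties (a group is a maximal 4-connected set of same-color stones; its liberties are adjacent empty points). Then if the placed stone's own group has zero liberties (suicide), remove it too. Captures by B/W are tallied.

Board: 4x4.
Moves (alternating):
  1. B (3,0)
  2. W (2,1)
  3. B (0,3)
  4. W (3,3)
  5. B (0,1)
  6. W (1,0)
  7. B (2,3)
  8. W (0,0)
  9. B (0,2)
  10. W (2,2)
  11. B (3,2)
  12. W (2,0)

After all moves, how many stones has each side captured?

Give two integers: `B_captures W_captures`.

Move 1: B@(3,0) -> caps B=0 W=0
Move 2: W@(2,1) -> caps B=0 W=0
Move 3: B@(0,3) -> caps B=0 W=0
Move 4: W@(3,3) -> caps B=0 W=0
Move 5: B@(0,1) -> caps B=0 W=0
Move 6: W@(1,0) -> caps B=0 W=0
Move 7: B@(2,3) -> caps B=0 W=0
Move 8: W@(0,0) -> caps B=0 W=0
Move 9: B@(0,2) -> caps B=0 W=0
Move 10: W@(2,2) -> caps B=0 W=0
Move 11: B@(3,2) -> caps B=1 W=0
Move 12: W@(2,0) -> caps B=1 W=0

Answer: 1 0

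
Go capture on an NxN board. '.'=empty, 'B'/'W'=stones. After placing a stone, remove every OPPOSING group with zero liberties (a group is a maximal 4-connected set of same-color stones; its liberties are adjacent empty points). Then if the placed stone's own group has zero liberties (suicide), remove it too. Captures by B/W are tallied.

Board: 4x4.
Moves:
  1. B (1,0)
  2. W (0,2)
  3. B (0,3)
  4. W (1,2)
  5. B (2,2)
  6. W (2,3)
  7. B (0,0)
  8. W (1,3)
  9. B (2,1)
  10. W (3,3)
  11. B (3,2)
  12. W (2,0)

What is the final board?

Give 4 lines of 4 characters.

Move 1: B@(1,0) -> caps B=0 W=0
Move 2: W@(0,2) -> caps B=0 W=0
Move 3: B@(0,3) -> caps B=0 W=0
Move 4: W@(1,2) -> caps B=0 W=0
Move 5: B@(2,2) -> caps B=0 W=0
Move 6: W@(2,3) -> caps B=0 W=0
Move 7: B@(0,0) -> caps B=0 W=0
Move 8: W@(1,3) -> caps B=0 W=1
Move 9: B@(2,1) -> caps B=0 W=1
Move 10: W@(3,3) -> caps B=0 W=1
Move 11: B@(3,2) -> caps B=0 W=1
Move 12: W@(2,0) -> caps B=0 W=1

Answer: B.W.
B.WW
WBBW
..BW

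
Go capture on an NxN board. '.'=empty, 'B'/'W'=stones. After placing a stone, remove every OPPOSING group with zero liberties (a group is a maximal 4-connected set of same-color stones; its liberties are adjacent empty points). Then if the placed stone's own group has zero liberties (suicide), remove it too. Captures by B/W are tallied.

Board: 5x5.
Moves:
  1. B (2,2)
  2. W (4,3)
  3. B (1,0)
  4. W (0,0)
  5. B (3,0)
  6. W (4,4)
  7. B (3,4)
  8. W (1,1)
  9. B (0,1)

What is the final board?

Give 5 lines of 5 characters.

Answer: .B...
BW...
..B..
B...B
...WW

Derivation:
Move 1: B@(2,2) -> caps B=0 W=0
Move 2: W@(4,3) -> caps B=0 W=0
Move 3: B@(1,0) -> caps B=0 W=0
Move 4: W@(0,0) -> caps B=0 W=0
Move 5: B@(3,0) -> caps B=0 W=0
Move 6: W@(4,4) -> caps B=0 W=0
Move 7: B@(3,4) -> caps B=0 W=0
Move 8: W@(1,1) -> caps B=0 W=0
Move 9: B@(0,1) -> caps B=1 W=0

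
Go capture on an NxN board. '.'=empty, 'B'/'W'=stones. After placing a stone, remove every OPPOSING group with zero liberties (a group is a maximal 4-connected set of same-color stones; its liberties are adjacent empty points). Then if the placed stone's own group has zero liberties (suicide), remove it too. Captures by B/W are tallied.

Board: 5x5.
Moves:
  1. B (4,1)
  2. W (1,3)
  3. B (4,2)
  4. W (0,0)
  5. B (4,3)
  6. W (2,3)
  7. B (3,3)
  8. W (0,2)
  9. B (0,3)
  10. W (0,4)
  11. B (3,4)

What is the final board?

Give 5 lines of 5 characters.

Move 1: B@(4,1) -> caps B=0 W=0
Move 2: W@(1,3) -> caps B=0 W=0
Move 3: B@(4,2) -> caps B=0 W=0
Move 4: W@(0,0) -> caps B=0 W=0
Move 5: B@(4,3) -> caps B=0 W=0
Move 6: W@(2,3) -> caps B=0 W=0
Move 7: B@(3,3) -> caps B=0 W=0
Move 8: W@(0,2) -> caps B=0 W=0
Move 9: B@(0,3) -> caps B=0 W=0
Move 10: W@(0,4) -> caps B=0 W=1
Move 11: B@(3,4) -> caps B=0 W=1

Answer: W.W.W
...W.
...W.
...BB
.BBB.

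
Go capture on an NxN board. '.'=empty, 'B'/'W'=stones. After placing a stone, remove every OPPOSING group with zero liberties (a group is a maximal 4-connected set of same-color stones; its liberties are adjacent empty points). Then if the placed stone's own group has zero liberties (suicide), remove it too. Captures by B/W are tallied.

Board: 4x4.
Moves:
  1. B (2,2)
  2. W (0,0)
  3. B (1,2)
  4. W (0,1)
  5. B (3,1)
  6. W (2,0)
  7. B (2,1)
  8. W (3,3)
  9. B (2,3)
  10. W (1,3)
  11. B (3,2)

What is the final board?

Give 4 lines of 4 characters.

Answer: WW..
..BW
WBBB
.BB.

Derivation:
Move 1: B@(2,2) -> caps B=0 W=0
Move 2: W@(0,0) -> caps B=0 W=0
Move 3: B@(1,2) -> caps B=0 W=0
Move 4: W@(0,1) -> caps B=0 W=0
Move 5: B@(3,1) -> caps B=0 W=0
Move 6: W@(2,0) -> caps B=0 W=0
Move 7: B@(2,1) -> caps B=0 W=0
Move 8: W@(3,3) -> caps B=0 W=0
Move 9: B@(2,3) -> caps B=0 W=0
Move 10: W@(1,3) -> caps B=0 W=0
Move 11: B@(3,2) -> caps B=1 W=0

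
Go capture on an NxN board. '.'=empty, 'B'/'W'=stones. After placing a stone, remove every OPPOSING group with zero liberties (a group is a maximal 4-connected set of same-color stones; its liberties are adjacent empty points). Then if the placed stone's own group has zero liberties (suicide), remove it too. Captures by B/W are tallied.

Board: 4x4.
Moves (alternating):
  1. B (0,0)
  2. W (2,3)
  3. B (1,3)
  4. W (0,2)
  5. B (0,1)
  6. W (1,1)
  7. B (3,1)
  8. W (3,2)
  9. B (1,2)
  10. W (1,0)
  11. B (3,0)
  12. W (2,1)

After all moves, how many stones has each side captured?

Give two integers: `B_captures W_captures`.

Move 1: B@(0,0) -> caps B=0 W=0
Move 2: W@(2,3) -> caps B=0 W=0
Move 3: B@(1,3) -> caps B=0 W=0
Move 4: W@(0,2) -> caps B=0 W=0
Move 5: B@(0,1) -> caps B=0 W=0
Move 6: W@(1,1) -> caps B=0 W=0
Move 7: B@(3,1) -> caps B=0 W=0
Move 8: W@(3,2) -> caps B=0 W=0
Move 9: B@(1,2) -> caps B=0 W=0
Move 10: W@(1,0) -> caps B=0 W=2
Move 11: B@(3,0) -> caps B=0 W=2
Move 12: W@(2,1) -> caps B=0 W=2

Answer: 0 2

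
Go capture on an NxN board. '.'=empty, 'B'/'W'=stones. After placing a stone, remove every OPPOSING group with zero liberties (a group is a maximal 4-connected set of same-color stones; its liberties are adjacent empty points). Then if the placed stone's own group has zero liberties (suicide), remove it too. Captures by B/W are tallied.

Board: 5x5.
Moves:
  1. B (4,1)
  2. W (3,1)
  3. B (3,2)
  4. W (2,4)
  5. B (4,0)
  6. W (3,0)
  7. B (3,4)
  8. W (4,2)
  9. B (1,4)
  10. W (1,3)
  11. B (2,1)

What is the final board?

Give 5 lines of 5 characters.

Move 1: B@(4,1) -> caps B=0 W=0
Move 2: W@(3,1) -> caps B=0 W=0
Move 3: B@(3,2) -> caps B=0 W=0
Move 4: W@(2,4) -> caps B=0 W=0
Move 5: B@(4,0) -> caps B=0 W=0
Move 6: W@(3,0) -> caps B=0 W=0
Move 7: B@(3,4) -> caps B=0 W=0
Move 8: W@(4,2) -> caps B=0 W=2
Move 9: B@(1,4) -> caps B=0 W=2
Move 10: W@(1,3) -> caps B=0 W=2
Move 11: B@(2,1) -> caps B=0 W=2

Answer: .....
...WB
.B..W
WWB.B
..W..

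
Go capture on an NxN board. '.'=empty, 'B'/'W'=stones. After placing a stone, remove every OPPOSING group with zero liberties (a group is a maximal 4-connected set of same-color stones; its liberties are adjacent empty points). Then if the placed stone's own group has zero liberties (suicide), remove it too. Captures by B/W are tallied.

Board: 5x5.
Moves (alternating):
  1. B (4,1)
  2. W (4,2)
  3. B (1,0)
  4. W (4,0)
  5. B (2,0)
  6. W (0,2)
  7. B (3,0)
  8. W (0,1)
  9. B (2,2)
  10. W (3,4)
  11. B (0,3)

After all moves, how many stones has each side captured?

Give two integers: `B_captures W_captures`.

Move 1: B@(4,1) -> caps B=0 W=0
Move 2: W@(4,2) -> caps B=0 W=0
Move 3: B@(1,0) -> caps B=0 W=0
Move 4: W@(4,0) -> caps B=0 W=0
Move 5: B@(2,0) -> caps B=0 W=0
Move 6: W@(0,2) -> caps B=0 W=0
Move 7: B@(3,0) -> caps B=1 W=0
Move 8: W@(0,1) -> caps B=1 W=0
Move 9: B@(2,2) -> caps B=1 W=0
Move 10: W@(3,4) -> caps B=1 W=0
Move 11: B@(0,3) -> caps B=1 W=0

Answer: 1 0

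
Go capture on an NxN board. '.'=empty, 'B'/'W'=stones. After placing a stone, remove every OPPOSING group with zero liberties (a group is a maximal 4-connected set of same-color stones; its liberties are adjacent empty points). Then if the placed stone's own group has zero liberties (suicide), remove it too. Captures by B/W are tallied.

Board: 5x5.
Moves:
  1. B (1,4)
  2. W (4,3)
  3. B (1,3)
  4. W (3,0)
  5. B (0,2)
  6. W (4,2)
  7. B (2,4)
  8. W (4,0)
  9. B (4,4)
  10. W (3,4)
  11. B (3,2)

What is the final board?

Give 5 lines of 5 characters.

Move 1: B@(1,4) -> caps B=0 W=0
Move 2: W@(4,3) -> caps B=0 W=0
Move 3: B@(1,3) -> caps B=0 W=0
Move 4: W@(3,0) -> caps B=0 W=0
Move 5: B@(0,2) -> caps B=0 W=0
Move 6: W@(4,2) -> caps B=0 W=0
Move 7: B@(2,4) -> caps B=0 W=0
Move 8: W@(4,0) -> caps B=0 W=0
Move 9: B@(4,4) -> caps B=0 W=0
Move 10: W@(3,4) -> caps B=0 W=1
Move 11: B@(3,2) -> caps B=0 W=1

Answer: ..B..
...BB
....B
W.B.W
W.WW.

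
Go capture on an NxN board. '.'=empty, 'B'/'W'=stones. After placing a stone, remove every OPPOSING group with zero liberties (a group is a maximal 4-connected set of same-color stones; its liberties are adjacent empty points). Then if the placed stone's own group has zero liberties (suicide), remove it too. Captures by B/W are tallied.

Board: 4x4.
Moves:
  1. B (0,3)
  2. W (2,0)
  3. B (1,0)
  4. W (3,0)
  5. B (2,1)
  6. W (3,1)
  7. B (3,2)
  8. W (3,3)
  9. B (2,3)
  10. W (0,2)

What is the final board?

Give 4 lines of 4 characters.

Move 1: B@(0,3) -> caps B=0 W=0
Move 2: W@(2,0) -> caps B=0 W=0
Move 3: B@(1,0) -> caps B=0 W=0
Move 4: W@(3,0) -> caps B=0 W=0
Move 5: B@(2,1) -> caps B=0 W=0
Move 6: W@(3,1) -> caps B=0 W=0
Move 7: B@(3,2) -> caps B=3 W=0
Move 8: W@(3,3) -> caps B=3 W=0
Move 9: B@(2,3) -> caps B=4 W=0
Move 10: W@(0,2) -> caps B=4 W=0

Answer: ..WB
B...
.B.B
..B.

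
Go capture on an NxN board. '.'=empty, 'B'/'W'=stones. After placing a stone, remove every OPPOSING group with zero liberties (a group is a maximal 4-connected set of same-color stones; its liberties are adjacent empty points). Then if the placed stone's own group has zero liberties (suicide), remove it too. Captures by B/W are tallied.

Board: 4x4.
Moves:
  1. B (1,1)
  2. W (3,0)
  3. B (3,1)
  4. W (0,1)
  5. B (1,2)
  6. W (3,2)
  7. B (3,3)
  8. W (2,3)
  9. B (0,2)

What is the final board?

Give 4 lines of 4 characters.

Move 1: B@(1,1) -> caps B=0 W=0
Move 2: W@(3,0) -> caps B=0 W=0
Move 3: B@(3,1) -> caps B=0 W=0
Move 4: W@(0,1) -> caps B=0 W=0
Move 5: B@(1,2) -> caps B=0 W=0
Move 6: W@(3,2) -> caps B=0 W=0
Move 7: B@(3,3) -> caps B=0 W=0
Move 8: W@(2,3) -> caps B=0 W=1
Move 9: B@(0,2) -> caps B=0 W=1

Answer: .WB.
.BB.
...W
WBW.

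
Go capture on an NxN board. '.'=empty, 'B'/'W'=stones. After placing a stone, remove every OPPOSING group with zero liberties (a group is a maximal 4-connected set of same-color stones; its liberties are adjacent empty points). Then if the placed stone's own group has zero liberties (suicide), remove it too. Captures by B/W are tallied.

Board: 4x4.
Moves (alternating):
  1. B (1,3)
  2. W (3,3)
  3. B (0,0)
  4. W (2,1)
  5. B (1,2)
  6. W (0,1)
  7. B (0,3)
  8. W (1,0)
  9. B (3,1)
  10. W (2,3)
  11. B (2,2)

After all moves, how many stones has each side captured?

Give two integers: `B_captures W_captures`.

Answer: 0 1

Derivation:
Move 1: B@(1,3) -> caps B=0 W=0
Move 2: W@(3,3) -> caps B=0 W=0
Move 3: B@(0,0) -> caps B=0 W=0
Move 4: W@(2,1) -> caps B=0 W=0
Move 5: B@(1,2) -> caps B=0 W=0
Move 6: W@(0,1) -> caps B=0 W=0
Move 7: B@(0,3) -> caps B=0 W=0
Move 8: W@(1,0) -> caps B=0 W=1
Move 9: B@(3,1) -> caps B=0 W=1
Move 10: W@(2,3) -> caps B=0 W=1
Move 11: B@(2,2) -> caps B=0 W=1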